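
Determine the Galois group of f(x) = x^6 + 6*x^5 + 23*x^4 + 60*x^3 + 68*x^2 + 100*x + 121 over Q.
The polynomial f is an irreducible sextic over Q, so G = Gal(f/Q) is one of the 16 transitive subgroups 6T1, ..., 6T16 of S_6. The discriminant of f is 2046918914580544 = 45242888^2, a perfect square, so G is contained in A_6. The transitive groups of degree 6 contained in A_6 are: A_4 (6T4, order 12), S_4 (6T7, order 24), (C_3 x C_3) : C_4 (6T10, order 36), PSL(2,5) (6T12, order 60), A_6 (6T15, order 360). By Dedekind's theorem, for a prime p not dividing disc(f) the degrees of the irreducible factors of f mod p form the cycle type of an element of G. Factoring f modulo the 79 such primes p <= 419 (skipping 2, 31, which divide the discriminant), each new pattern first appears at: mod 3: f = (x^2 + x + 2)(x^4 + 2x^3 + x^2 + x + 2), pattern 4+2; mod 5: f = (x^3 + 2x^2 + x + 4)(x^3 + 4x^2 + 4x + 4), pattern 3+3; mod 11: f = (x)(x + 5)(x^2 + 2x + 5)(x^2 + 10x + 4), pattern 2+2+1+1; mod 67: f = (x + 7)(x + 11)(x + 16)(x + 22)(x + 31)(x + 53), pattern 1+1+1+1+1+1. No other pattern occurs in this range, so the set of observed cycle types is {4+2, 3+3, 2+2+1+1, 1+1+1+1+1+1}. The candidates containing elements of all these cycle types are S_4 (6T7) of order 24, (C_3 x C_3) : C_4 (6T10) of order 36, A_6 (6T15) of order 360; the others are excluded. The observed types are precisely the cycle types that occur in S_4 (6T7). Each of the other remaining candidates has further cycle types, and by the Chebotarev density theorem the matching factorization patterns would occur for a proportion of primes equal to their share of the group: (C_3 x C_3) : C_4 (6T10) additionally contains elements of type 3+1+1+1 (4 of its 36 elements, about 11% of primes); A_6 (6T15) additionally contains elements of type 5+1, 3+1+1+1 (184 of its 360 elements, about 51% of primes). None of the 79 primes tested shows any such pattern (for each of these groups the chance of that is below 10^-4), which rules them out. Hence G = S_4 (6T7), of order 24.

S_4 (order 24)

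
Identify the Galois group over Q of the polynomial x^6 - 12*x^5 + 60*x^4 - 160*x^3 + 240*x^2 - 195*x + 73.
The polynomial f is an irreducible sextic over Q, so G = Gal(f/Q) is one of the 16 transitive subgroups 6T1, ..., 6T16 of S_6. The discriminant of f is -9059283, which is not a perfect square, so G is not contained in A_6. The transitive groups of degree 6 not contained in A_6 are: C_6 (6T1, order 6), S_3 (6T2, order 6), D_6 (6T3, order 12), C_3 x S_3 (6T5, order 18), A_4 x C_2 (6T6, order 24), S_4 (6T8, order 24), S_3 x S_3 (6T9, order 36), S_4 x C_2 (6T11, order 48), (S_3 x S_3) : C_2 (6T13, order 72), PGL(2,5) (6T14, order 120), S_6 (6T16, order 720). By Dedekind's theorem, for a prime p not dividing disc(f) the degrees of the irreducible factors of f mod p form the cycle type of an element of G. Factoring f modulo the 28 such primes p <= 127 (skipping 3, 17, 43, which divide the discriminant), each new pattern first appears at: mod 2: f = (x^6 + x + 1), pattern 6; mod 7: f = (x + 6)(x^2 + 2)(x^3 + 3x^2 + 5x + 2), pattern 3+2+1; mod 11: f = (x^2 + 5x + 10)(x^4 + 5x^3 + 3x^2 + 6x + 4), pattern 4+2; mod 13: f = (x + 1)(x + 6)(x^2 + 8x + 9)(x^2 + 12x + 4), pattern 2+2+1+1; mod 61: f = (x + 38)(x + 49)(x + 55)(x + 57)(x^2 + 33x + 41), pattern 2+1+1+1+1; mod 97: f = (x + 46)(x + 83)(x + 85)(x^3 + 65x^2 + 79x + 25), pattern 3+1+1+1; mod 113: f = (x^2 + 45x + 91)(x^2 + 64x + 86)(x^2 + 105x + 22), pattern 2+2+2; mod 127: f = (x^3 + 33x^2 + 89x + 45)(x^3 + 82x^2 + 59x + 75), pattern 3+3. No other pattern occurs in this range, so the set of observed cycle types is {6, 3+2+1, 4+2, 2+2+1+1, 2+1+1+1+1, 3+1+1+1, 2+2+2, 3+3}. The candidates containing elements of all these cycle types are (S_3 x S_3) : C_2 (6T13) of order 72, S_6 (6T16) of order 720; the others are excluded. The observed types are precisely the cycle types that occur in (S_3 x S_3) : C_2 (6T13) (apart from the identity). Each of the other remaining candidates has further cycle types, and by the Chebotarev density theorem the matching factorization patterns would occur for a proportion of primes equal to their share of the group: S_6 (6T16) additionally contains elements of type 5+1, 4+1+1 (234 of its 720 elements, about 32% of primes). None of the 28 primes tested shows any such pattern (for each of these groups the chance of that is below 10^-4), which rules them out. Hence G = (S_3 x S_3) : C_2 (6T13), of order 72.

(S_3 x S_3) : C_2 (also written G72)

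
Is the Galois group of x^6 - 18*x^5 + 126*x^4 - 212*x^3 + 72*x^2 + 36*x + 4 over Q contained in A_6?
The polynomial is irreducible of degree 6 over Q. Its discriminant is -8531565318254592, which is not a perfect square. A Galois group lies in the alternating group exactly when the discriminant is a square in Q, so the Galois group (S_3) is not contained in A_6.

No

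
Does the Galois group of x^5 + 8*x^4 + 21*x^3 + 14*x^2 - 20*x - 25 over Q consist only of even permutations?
The polynomial is irreducible of degree 5 over Q. Its discriminant is 55225 = 235^2, a perfect square. A Galois group lies in the alternating group exactly when the discriminant is a square in Q, so the Galois group (D_5) is contained in A_5.

Yes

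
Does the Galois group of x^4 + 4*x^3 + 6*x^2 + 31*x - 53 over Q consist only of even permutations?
The polynomial is irreducible of degree 4 over Q. Its discriminant is -150397803, which is not a perfect square. A Galois group lies in the alternating group exactly when the discriminant is a square in Q, so the Galois group (S_4) is not contained in A_4.

No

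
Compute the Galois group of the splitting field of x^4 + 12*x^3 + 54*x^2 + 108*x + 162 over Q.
The polynomial is an irreducible quartic over Q and its discriminant is 136048896 = 11664^2, a perfect square, so the Galois group is contained in A_4. The resolvent cubic y^3 - 54*y^2 + 648*y splits completely over Q, which gives the Klein four-group V_4.

V_4, the Klein four-group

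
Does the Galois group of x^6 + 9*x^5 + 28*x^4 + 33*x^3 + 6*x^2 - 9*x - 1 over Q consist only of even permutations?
No

The polynomial is irreducible of degree 6 over Q. Its discriminant is 810448, which is not a perfect square. A Galois group lies in the alternating group exactly when the discriminant is a square in Q, so the Galois group (S_3) is not contained in A_6.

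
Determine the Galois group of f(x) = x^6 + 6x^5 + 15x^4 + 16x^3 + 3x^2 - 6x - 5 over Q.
S_3 x S_3 (order 36)

The polynomial f is an irreducible sextic over Q, so G = Gal(f/Q) is one of the 16 transitive subgroups 6T1, ..., 6T16 of S_6. The discriminant of f is 40310784, which is not a perfect square, so G is not contained in A_6. The transitive groups of degree 6 not contained in A_6 are: C_6 (6T1, order 6), S_3 (6T2, order 6), D_6 (6T3, order 12), C_3 x S_3 (6T5, order 18), A_4 x C_2 (6T6, order 24), S_4 (6T8, order 24), S_3 x S_3 (6T9, order 36), S_4 x C_2 (6T11, order 48), (S_3 x S_3) : C_2 (6T13, order 72), PGL(2,5) (6T14, order 120), S_6 (6T16, order 720). By Dedekind's theorem, for a prime p not dividing disc(f) the degrees of the irreducible factors of f mod p form the cycle type of an element of G. Factoring f modulo the 14 such primes p <= 53 (skipping 2, 3, which divide the discriminant), each new pattern first appears at: mod 5: f = (x)(x + 4)(x^2 + 3x + 3)(x^2 + 4x + 2), pattern 2+2+1+1; mod 7: f = (x^6 + 6x^5 + x^4 + 2x^3 + 3x^2 + x + 2), pattern 6; mod 19: f = (x + 11)(x + 14)(x + 16)(x^3 + 3x^2 + 3x + 4), pattern 3+1+1+1; mod 31: f = (x^2 + 10)(x^2 + 14x + 6)(x^2 + 23x + 18), pattern 2+2+2; mod 43: f = (x^3 + 3x^2 + 3x + 6)(x^3 + 3x^2 + 3x + 35), pattern 3+3. No other pattern occurs in this range, so the set of observed cycle types is {2+2+1+1, 6, 3+1+1+1, 2+2+2, 3+3}. The candidates containing elements of all these cycle types are S_3 x S_3 (6T9) of order 36, (S_3 x S_3) : C_2 (6T13) of order 72, S_6 (6T16) of order 720; the others are excluded. The observed types are precisely the cycle types that occur in S_3 x S_3 (6T9) (apart from the identity). Each of the other remaining candidates has further cycle types, and by the Chebotarev density theorem the matching factorization patterns would occur for a proportion of primes equal to their share of the group: (S_3 x S_3) : C_2 (6T13) additionally contains elements of type 4+2, 3+2+1, 2+1+1+1+1 (36 of its 72 elements, about 50% of primes); S_6 (6T16) additionally contains elements of type 5+1, 4+2, 4+1+1, 3+2+1, 2+1+1+1+1 (459 of its 720 elements, about 64% of primes). None of the 14 primes tested shows any such pattern (for each of these groups the chance of that is below 10^-4), which rules them out. Hence G = S_3 x S_3 (6T9), of order 36.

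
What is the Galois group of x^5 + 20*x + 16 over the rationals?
The polynomial f is an irreducible quintic over Q, so G = Gal(f/Q) is a transitive subgroup of S_5: one of C_5 (5T1, order 5), D_5 (5T2, order 10), F_20 (5T3, order 20), A_5 (5T4, order 60) or S_5 (5T5, order 120). The discriminant of f is 1024000000 = 32000^2, a perfect square, so G is contained in A_5. The transitive groups of degree 5 contained in A_5 are: C_5 (5T1, order 5), D_5 (5T2, order 10), A_5 (5T4, order 60). By Dedekind's theorem, for a prime p not dividing disc(f) the degrees of the irreducible factors of f mod p form the cycle type of an element of G. Factoring f modulo the 2 such primes p <= 7 (skipping 2, 5, which divide the discriminant), each new pattern first appears at: mod 3: f = (x^5 + 2x + 1), pattern 5; mod 7: f = (x + 2)(x + 3)(x^3 + 2x^2 + 5x + 5), pattern 3+1+1. No other pattern occurs in this range, so the set of observed cycle types is {5, 3+1+1}. Among the candidates above, the only group containing elements of all these cycle types is A_5 (5T4) — each of C_5 (5T1), D_5 (5T2) lacks at least one of them. Hence G = A_5 (5T4), of order 60.

A_5 (also written A5)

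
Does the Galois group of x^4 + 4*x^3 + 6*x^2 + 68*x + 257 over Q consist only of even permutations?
Yes

The polynomial is irreducible of degree 4 over Q. Its discriminant is 1358954496 = 36864^2, a perfect square. A Galois group lies in the alternating group exactly when the discriminant is a square in Q, so the Galois group (A_4) is contained in A_4.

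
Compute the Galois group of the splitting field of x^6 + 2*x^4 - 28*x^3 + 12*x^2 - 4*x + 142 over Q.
The polynomial f is an irreducible sextic over Q, so G = Gal(f/Q) is one of the 16 transitive subgroups 6T1, ..., 6T16 of S_6. The discriminant of f is -714420000000000, which is not a perfect square, so G is not contained in A_6. The transitive groups of degree 6 not contained in A_6 are: C_6 (6T1, order 6), S_3 (6T2, order 6), D_6 (6T3, order 12), C_3 x S_3 (6T5, order 18), A_4 x C_2 (6T6, order 24), S_4 (6T8, order 24), S_3 x S_3 (6T9, order 36), S_4 x C_2 (6T11, order 48), (S_3 x S_3) : C_2 (6T13, order 72), PGL(2,5) (6T14, order 120), S_6 (6T16, order 720). By Dedekind's theorem, for a prime p not dividing disc(f) the degrees of the irreducible factors of f mod p form the cycle type of an element of G. Factoring f modulo the 17 such primes p <= 73 (skipping 2, 3, 5, 7, which divide the discriminant), each new pattern first appears at: mod 11: f = (x^3 + 5x^2 + 6x + 5)(x^3 + 6x^2 + 10x + 2), pattern 3+3; mod 13: f = (x^6 + 2x^4 + 11x^3 + 12x^2 + 9x + 12), pattern 6; mod 19: f = (x^2 + 10x + 15)(x^4 + 9x^3 + 11x^2 + 12x + 12), pattern 4+2; mod 23: f = (x + 3)(x + 8)(x^4 + 12x^3 + 7x^2 + 21x + 4), pattern 4+1+1; mod 53: f = (x^2 + 21x + 11)(x^2 + 37x + 43)(x^2 + 48x + 44), pattern 2+2+2; mod 59: f = (x + 42)(x + 44)(x^2 + 35x + 47)(x^2 + 56x + 3), pattern 2+2+1+1; mod 71: f = (x)(x + 14)(x + 50)(x + 63)(x^2 + 15x + 39), pattern 2+1+1+1+1. No other pattern occurs in this range, so the set of observed cycle types is {3+3, 6, 4+2, 4+1+1, 2+2+2, 2+2+1+1, 2+1+1+1+1}. The candidates containing elements of all these cycle types are S_4 x C_2 (6T11) of order 48, S_6 (6T16) of order 720; the others are excluded. The observed types are precisely the cycle types that occur in S_4 x C_2 (6T11) (apart from the identity). Each of the other remaining candidates has further cycle types, and by the Chebotarev density theorem the matching factorization patterns would occur for a proportion of primes equal to their share of the group: S_6 (6T16) additionally contains elements of type 5+1, 3+2+1, 3+1+1+1 (304 of its 720 elements, about 42% of primes). None of the 17 primes tested shows any such pattern (for each of these groups the chance of that is below 10^-4), which rules them out. Hence G = S_4 x C_2 (6T11), of order 48.

S_4 x C_2 (order 48)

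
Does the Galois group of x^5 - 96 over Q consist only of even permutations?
The polynomial is irreducible of degree 5 over Q. Its discriminant is 265420800000, which is not a perfect square. A Galois group lies in the alternating group exactly when the discriminant is a square in Q, so the Galois group (F_20) is not contained in A_5.

No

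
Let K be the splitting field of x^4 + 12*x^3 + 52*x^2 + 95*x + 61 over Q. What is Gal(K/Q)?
The polynomial is an irreducible quartic over Q and its discriminant is -283, which is not a perfect square, so the Galois group is not contained in A_4. The resolvent cubic y^3 - 52*y^2 + 896*y - 5121 is irreducible over Q. An irreducible resolvent with non-square discriminant gives S_4.

S_4 (order 24)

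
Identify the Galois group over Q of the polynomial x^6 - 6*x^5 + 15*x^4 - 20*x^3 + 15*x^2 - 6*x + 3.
The polynomial f is an irreducible sextic over Q, so G = Gal(f/Q) is one of the 16 transitive subgroups 6T1, ..., 6T16 of S_6. The discriminant of f is -1492992, which is not a perfect square, so G is not contained in A_6. The transitive groups of degree 6 not contained in A_6 are: C_6 (6T1, order 6), S_3 (6T2, order 6), D_6 (6T3, order 12), C_3 x S_3 (6T5, order 18), A_4 x C_2 (6T6, order 24), S_4 (6T8, order 24), S_3 x S_3 (6T9, order 36), S_4 x C_2 (6T11, order 48), (S_3 x S_3) : C_2 (6T13, order 72), PGL(2,5) (6T14, order 120), S_6 (6T16, order 720). By Dedekind's theorem, for a prime p not dividing disc(f) the degrees of the irreducible factors of f mod p form the cycle type of an element of G. Factoring f modulo the 79 such primes p <= 419 (skipping 2, 3, which divide the discriminant), each new pattern first appears at: mod 5: f = (x^2 + 2)(x^2 + x + 1)(x^2 + 3x + 4), pattern 2+2+2; mod 7: f = (x^6 + x^5 + x^4 + x^3 + x^2 + x + 3), pattern 6; mod 11: f = (x + 1)(x + 8)(x^2 + 3)(x^2 + 7x + 7), pattern 2+2+1+1; mod 19: f = (x^3 + 16x^2 + 3x + 5)(x^3 + 16x^2 + 3x + 12), pattern 3+3; mod 43: f = (x + 2)(x + 17)(x + 20)(x + 21)(x + 24)(x + 39), pattern 1+1+1+1+1+1. No other pattern occurs in this range, so the set of observed cycle types is {2+2+2, 6, 2+2+1+1, 3+3, 1+1+1+1+1+1}. The candidates containing elements of all these cycle types are D_6 (6T3) of order 12, A_4 x C_2 (6T6) of order 24, S_3 x S_3 (6T9) of order 36, S_4 x C_2 (6T11) of order 48, (S_3 x S_3) : C_2 (6T13) of order 72, PGL(2,5) (6T14) of order 120, S_6 (6T16) of order 720; the others are excluded. The observed types are precisely the cycle types that occur in D_6 (6T3). Each of the other remaining candidates has further cycle types, and by the Chebotarev density theorem the matching factorization patterns would occur for a proportion of primes equal to their share of the group: A_4 x C_2 (6T6) additionally contains elements of type 2+1+1+1+1 (3 of its 24 elements, about 12% of primes); S_3 x S_3 (6T9) additionally contains elements of type 3+1+1+1 (4 of its 36 elements, about 11% of primes); S_4 x C_2 (6T11) additionally contains elements of type 4+2, 4+1+1, 2+1+1+1+1 (15 of its 48 elements, about 31% of primes); (S_3 x S_3) : C_2 (6T13) additionally contains elements of type 4+2, 3+2+1, 3+1+1+1, 2+1+1+1+1 (40 of its 72 elements, about 56% of primes); PGL(2,5) (6T14) additionally contains elements of type 5+1, 4+1+1 (54 of its 120 elements, about 45% of primes); S_6 (6T16) additionally contains elements of type 5+1, 4+2, 4+1+1, 3+2+1, 3+1+1+1, 2+1+1+1+1 (499 of its 720 elements, about 69% of primes). None of the 79 primes tested shows any such pattern (for each of these groups the chance of that is below 10^-4), which rules them out. Hence G = D_6 (6T3), of order 12.

D_6, the dihedral group of order 12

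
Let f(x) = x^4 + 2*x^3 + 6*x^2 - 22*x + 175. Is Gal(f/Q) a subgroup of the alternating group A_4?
The polynomial is irreducible of degree 4 over Q. Its discriminant is 1666598976 = 40824^2, a perfect square. A Galois group lies in the alternating group exactly when the discriminant is a square in Q, so the Galois group (A_4) is contained in A_4.

Yes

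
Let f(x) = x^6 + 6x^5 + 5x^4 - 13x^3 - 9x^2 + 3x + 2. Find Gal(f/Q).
PSL(2,5) (also written A5(6))

The polynomial f is an irreducible sextic over Q, so G = Gal(f/Q) is one of the 16 transitive subgroups 6T1, ..., 6T16 of S_6. The discriminant of f is 30991489 = 5567^2, a perfect square, so G is contained in A_6. The transitive groups of degree 6 contained in A_6 are: A_4 (6T4, order 12), S_4 (6T7, order 24), (C_3 x C_3) : C_4 (6T10, order 36), PSL(2,5) (6T12, order 60), A_6 (6T15, order 360). By Dedekind's theorem, for a prime p not dividing disc(f) the degrees of the irreducible factors of f mod p form the cycle type of an element of G. Factoring f modulo the 21 such primes p <= 79 (skipping 19, which divides the discriminant), each new pattern first appears at: mod 2: f = (x)(x^5 + x^3 + x^2 + x + 1), pattern 5+1; mod 7: f = (x^3 + x^2 + 3x + 1)(x^3 + 5x^2 + 4x + 2), pattern 3+3; mod 61: f = (x + 3)(x + 25)(x^2 + 48x + 25)(x^2 + 52x + 38), pattern 2+2+1+1. No other pattern occurs in this range, so the set of observed cycle types is {5+1, 3+3, 2+2+1+1}. The candidates containing elements of all these cycle types are PSL(2,5) (6T12) of order 60, A_6 (6T15) of order 360; the others are excluded. The observed types are precisely the cycle types that occur in PSL(2,5) (6T12) (apart from the identity). Each of the other remaining candidates has further cycle types, and by the Chebotarev density theorem the matching factorization patterns would occur for a proportion of primes equal to their share of the group: A_6 (6T15) additionally contains elements of type 4+2, 3+1+1+1 (130 of its 360 elements, about 36% of primes). None of the 21 primes tested shows any such pattern (for each of these groups the chance of that is below 10^-4), which rules them out. Hence G = PSL(2,5) (6T12), of order 60.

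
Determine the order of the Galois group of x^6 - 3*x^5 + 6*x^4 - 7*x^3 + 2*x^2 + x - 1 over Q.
24

The degree of the splitting field over Q equals the order of the Galois group, so first determine the group. The polynomial f is an irreducible sextic over Q, so G = Gal(f/Q) is one of the 16 transitive subgroups 6T1, ..., 6T16 of S_6. The discriminant of f is 810448, which is not a perfect square, so G is not contained in A_6. The transitive groups of degree 6 not contained in A_6 are: C_6 (6T1, order 6), S_3 (6T2, order 6), D_6 (6T3, order 12), C_3 x S_3 (6T5, order 18), A_4 x C_2 (6T6, order 24), S_4 (6T8, order 24), S_3 x S_3 (6T9, order 36), S_4 x C_2 (6T11, order 48), (S_3 x S_3) : C_2 (6T13, order 72), PGL(2,5) (6T14, order 120), S_6 (6T16, order 720). By Dedekind's theorem, for a prime p not dividing disc(f) the degrees of the irreducible factors of f mod p form the cycle type of an element of G. Factoring f modulo the 22 such primes p <= 89 (skipping 2, 37, which divide the discriminant), each new pattern first appears at: mod 3: f = (x^3 + x^2 + x + 2)(x^3 + 2x^2 + 1), pattern 3+3; mod 5: f = (x^2 + 3)(x^2 + 3x + 4)(x^2 + 4x + 2), pattern 2+2+2; mod 17: f = (x + 1)(x + 15)(x^4 + 15x^3 + 6x^2 + 12x + 9), pattern 4+1+1; mod 67: f = (x + 4)(x + 62)(x^2 + 66x + 40)(x^2 + 66x + 50), pattern 2+2+1+1. No other pattern occurs in this range, so the set of observed cycle types is {3+3, 2+2+2, 4+1+1, 2+2+1+1}. The candidates containing elements of all these cycle types are S_4 (6T8) of order 24, S_4 x C_2 (6T11) of order 48, PGL(2,5) (6T14) of order 120, S_6 (6T16) of order 720; the others are excluded. The observed types are precisely the cycle types that occur in S_4 (6T8) (apart from the identity). Each of the other remaining candidates has further cycle types, and by the Chebotarev density theorem the matching factorization patterns would occur for a proportion of primes equal to their share of the group: S_4 x C_2 (6T11) additionally contains elements of type 6, 4+2, 2+1+1+1+1 (17 of its 48 elements, about 35% of primes); PGL(2,5) (6T14) additionally contains elements of type 6, 5+1 (44 of its 120 elements, about 37% of primes); S_6 (6T16) additionally contains elements of type 6, 5+1, 4+2, 3+2+1, 3+1+1+1, 2+1+1+1+1 (529 of its 720 elements, about 73% of primes). None of the 22 primes tested shows any such pattern (for each of these groups the chance of that is below 10^-4), which rules them out. Hence G = S_4 (6T8), of order 24. The Galois group S_4 (6T8) has order 24, so the splitting field has degree 24 over Q.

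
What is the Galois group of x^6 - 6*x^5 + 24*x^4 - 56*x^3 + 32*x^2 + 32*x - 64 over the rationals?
S_4 (order 24)

The polynomial f is an irreducible sextic over Q, so G = Gal(f/Q) is one of the 16 transitive subgroups 6T1, ..., 6T16 of S_6. The discriminant of f is 870211913777152, which is not a perfect square, so G is not contained in A_6. The transitive groups of degree 6 not contained in A_6 are: C_6 (6T1, order 6), S_3 (6T2, order 6), D_6 (6T3, order 12), C_3 x S_3 (6T5, order 18), A_4 x C_2 (6T6, order 24), S_4 (6T8, order 24), S_3 x S_3 (6T9, order 36), S_4 x C_2 (6T11, order 48), (S_3 x S_3) : C_2 (6T13, order 72), PGL(2,5) (6T14, order 120), S_6 (6T16, order 720). By Dedekind's theorem, for a prime p not dividing disc(f) the degrees of the irreducible factors of f mod p form the cycle type of an element of G. Factoring f modulo the 22 such primes p <= 89 (skipping 2, 37, which divide the discriminant), each new pattern first appears at: mod 3: f = (x^3 + x^2 + 2)(x^3 + 2x^2 + x + 1), pattern 3+3; mod 5: f = (x^2 + 2)(x^2 + x + 1)(x^2 + 3x + 3), pattern 2+2+2; mod 17: f = (x + 2)(x + 13)(x^4 + 13x^3 + 7x^2 + 11x + 8), pattern 4+1+1; mod 67: f = (x + 8)(x + 57)(x^2 + 65x + 26)(x^2 + 65x + 66), pattern 2+2+1+1. No other pattern occurs in this range, so the set of observed cycle types is {3+3, 2+2+2, 4+1+1, 2+2+1+1}. The candidates containing elements of all these cycle types are S_4 (6T8) of order 24, S_4 x C_2 (6T11) of order 48, PGL(2,5) (6T14) of order 120, S_6 (6T16) of order 720; the others are excluded. The observed types are precisely the cycle types that occur in S_4 (6T8) (apart from the identity). Each of the other remaining candidates has further cycle types, and by the Chebotarev density theorem the matching factorization patterns would occur for a proportion of primes equal to their share of the group: S_4 x C_2 (6T11) additionally contains elements of type 6, 4+2, 2+1+1+1+1 (17 of its 48 elements, about 35% of primes); PGL(2,5) (6T14) additionally contains elements of type 6, 5+1 (44 of its 120 elements, about 37% of primes); S_6 (6T16) additionally contains elements of type 6, 5+1, 4+2, 3+2+1, 3+1+1+1, 2+1+1+1+1 (529 of its 720 elements, about 73% of primes). None of the 22 primes tested shows any such pattern (for each of these groups the chance of that is below 10^-4), which rules them out. Hence G = S_4 (6T8), of order 24.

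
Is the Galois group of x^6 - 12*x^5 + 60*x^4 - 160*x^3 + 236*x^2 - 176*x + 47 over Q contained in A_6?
The polynomial is irreducible of degree 6 over Q. Its discriminant is 3356224 = 1832^2, a perfect square. A Galois group lies in the alternating group exactly when the discriminant is a square in Q, so the Galois group (S_4) is contained in A_6.

Yes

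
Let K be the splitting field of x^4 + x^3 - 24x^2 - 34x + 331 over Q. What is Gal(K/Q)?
The polynomial is an irreducible quartic over Q and its discriminant is 2559453125, which is not a perfect square, so the Galois group is not contained in A_4. The resolvent cubic y^3 + 24*y^2 - 1358*y - 33263 has exactly one rational root, so the Galois group is C_4 or D_4. The quartic becomes reducible over Q(sqrt(disc)), so the group is C_4.

C_4, the cyclic group of order 4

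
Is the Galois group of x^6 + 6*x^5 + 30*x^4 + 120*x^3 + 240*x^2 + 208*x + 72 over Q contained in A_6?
The polynomial is irreducible of degree 6 over Q. Its discriminant is -36186095878144, which is not a perfect square. A Galois group lies in the alternating group exactly when the discriminant is a square in Q, so the Galois group (S_4 x C_2) is not contained in A_6.

No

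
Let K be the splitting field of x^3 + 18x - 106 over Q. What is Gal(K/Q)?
The polynomial is an irreducible cubic over Q and its discriminant is -326700, which is not a perfect square. For an irreducible cubic, a non-square discriminant gives Galois group S_3.

3T2: S_3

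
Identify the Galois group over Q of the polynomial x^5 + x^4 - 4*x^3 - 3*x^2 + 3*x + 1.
5T1: C_5

The polynomial f is an irreducible quintic over Q, so G = Gal(f/Q) is a transitive subgroup of S_5: one of C_5 (5T1, order 5), D_5 (5T2, order 10), F_20 (5T3, order 20), A_5 (5T4, order 60) or S_5 (5T5, order 120). The discriminant of f is 14641 = 121^2, a perfect square, so G is contained in A_5. The transitive groups of degree 5 contained in A_5 are: C_5 (5T1, order 5), D_5 (5T2, order 10), A_5 (5T4, order 60). By Dedekind's theorem, for a prime p not dividing disc(f) the degrees of the irreducible factors of f mod p form the cycle type of an element of G. Factoring f modulo the 14 such primes p <= 47 (skipping 11, which divides the discriminant), each new pattern first appears at: mod 2: f = (x^5 + x^4 + x^2 + x + 1), pattern 5; mod 23: f = (x + 9)(x + 12)(x + 13)(x + 17)(x + 19), pattern 1+1+1+1+1. No other pattern occurs in this range, so the set of observed cycle types is {5, 1+1+1+1+1}. The candidates containing elements of all these cycle types are C_5 (5T1) of order 5, D_5 (5T2) of order 10, A_5 (5T4) of order 60; the others are excluded. The observed types are precisely the cycle types that occur in C_5 (5T1). Each of the other remaining candidates has further cycle types, and by the Chebotarev density theorem the matching factorization patterns would occur for a proportion of primes equal to their share of the group: D_5 (5T2) additionally contains elements of type 2+2+1 (5 of its 10 elements, about 50% of primes); A_5 (5T4) additionally contains elements of type 3+1+1, 2+2+1 (35 of its 60 elements, about 58% of primes). None of the 14 primes tested shows any such pattern (for each of these groups the chance of that is below 10^-4), which rules them out. Hence G = C_5 (5T1), of order 5.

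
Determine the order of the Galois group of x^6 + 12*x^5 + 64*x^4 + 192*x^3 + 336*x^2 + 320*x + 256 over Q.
The degree of the splitting field over Q equals the order of the Galois group, so first determine the group. The polynomial f is an irreducible sextic over Q, so G = Gal(f/Q) is one of the 16 transitive subgroups 6T1, ..., 6T16 of S_6. The discriminant of f is -1849378557919232, which is not a perfect square, so G is not contained in A_6. The transitive groups of degree 6 not contained in A_6 are: C_6 (6T1, order 6), S_3 (6T2, order 6), D_6 (6T3, order 12), C_3 x S_3 (6T5, order 18), A_4 x C_2 (6T6, order 24), S_4 (6T8, order 24), S_3 x S_3 (6T9, order 36), S_4 x C_2 (6T11, order 48), (S_3 x S_3) : C_2 (6T13, order 72), PGL(2,5) (6T14, order 120), S_6 (6T16, order 720). By Dedekind's theorem, for a prime p not dividing disc(f) the degrees of the irreducible factors of f mod p form the cycle type of an element of G. Factoring f modulo the 29 such primes p <= 127 (skipping 2, 29, which divide the discriminant), each new pattern first appears at: mod 3: f = (x^3 + x^2 + 2x + 1)(x^3 + 2x^2 + 1), pattern 3+3; mod 5: f = (x^6 + 2x^5 + 4x^4 + 2x^3 + x^2 + 1), pattern 6; mod 7: f = (x + 1)(x + 3)(x^4 + x^3 + x^2 + 3x + 6), pattern 4+1+1; mod 17: f = (x + 9)(x + 12)(x^2 + 5)(x^2 + 8x + 4), pattern 2+2+1+1; mod 23: f = (x^2 + x + 8)(x^2 + 4x + 20)(x^2 + 7x + 20), pattern 2+2+2; mod 67: f = (x^2 + 4x + 60)(x^4 + 8x^3 + 39x^2 + 25x + 40), pattern 4+2; mod 127: f = (x + 9)(x + 49)(x + 82)(x + 122)(x^2 + 4x + 107), pattern 2+1+1+1+1. No other pattern occurs in this range, so the set of observed cycle types is {3+3, 6, 4+1+1, 2+2+1+1, 2+2+2, 4+2, 2+1+1+1+1}. The candidates containing elements of all these cycle types are S_4 x C_2 (6T11) of order 48, S_6 (6T16) of order 720; the others are excluded. The observed types are precisely the cycle types that occur in S_4 x C_2 (6T11) (apart from the identity). Each of the other remaining candidates has further cycle types, and by the Chebotarev density theorem the matching factorization patterns would occur for a proportion of primes equal to their share of the group: S_6 (6T16) additionally contains elements of type 5+1, 3+2+1, 3+1+1+1 (304 of its 720 elements, about 42% of primes). None of the 29 primes tested shows any such pattern (for each of these groups the chance of that is below 10^-4), which rules them out. Hence G = S_4 x C_2 (6T11), of order 48. The Galois group S_4 x C_2 (6T11) has order 48, so the splitting field has degree 48 over Q.

48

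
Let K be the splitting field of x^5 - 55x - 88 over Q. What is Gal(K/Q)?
The polynomial f is an irreducible quintic over Q, so G = Gal(f/Q) is a transitive subgroup of S_5: one of C_5 (5T1, order 5), D_5 (5T2, order 10), F_20 (5T3, order 20), A_5 (5T4, order 60) or S_5 (5T5, order 120). The discriminant of f is 58564000000 = 242000^2, a perfect square, so G is contained in A_5. The transitive groups of degree 5 contained in A_5 are: C_5 (5T1, order 5), D_5 (5T2, order 10), A_5 (5T4, order 60). By Dedekind's theorem, for a prime p not dividing disc(f) the degrees of the irreducible factors of f mod p form the cycle type of an element of G. Factoring f modulo the 3 such primes p <= 13 (skipping 2, 5, 11, which divide the discriminant), each new pattern first appears at: mod 3: f = (x^5 + 2x + 2), pattern 5; mod 13: f = (x + 5)(x + 7)(x^3 + x^2 + 5x + 9), pattern 3+1+1. No other pattern occurs in this range, so the set of observed cycle types is {5, 3+1+1}. Among the candidates above, the only group containing elements of all these cycle types is A_5 (5T4) — each of C_5 (5T1), D_5 (5T2) lacks at least one of them. Hence G = A_5 (5T4), of order 60.

5T4: A_5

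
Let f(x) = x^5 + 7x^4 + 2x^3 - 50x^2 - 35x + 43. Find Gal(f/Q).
C_5 (order 5)

The polynomial f is an irreducible quintic over Q, so G = Gal(f/Q) is a transitive subgroup of S_5: one of C_5 (5T1, order 5), D_5 (5T2, order 10), F_20 (5T3, order 20), A_5 (5T4, order 60) or S_5 (5T5, order 120). The discriminant of f is 15352201216 = 123904^2, a perfect square, so G is contained in A_5. The transitive groups of degree 5 contained in A_5 are: C_5 (5T1, order 5), D_5 (5T2, order 10), A_5 (5T4, order 60). By Dedekind's theorem, for a prime p not dividing disc(f) the degrees of the irreducible factors of f mod p form the cycle type of an element of G. Factoring f modulo the 14 such primes p <= 53 (skipping 2, 11, which divide the discriminant), each new pattern first appears at: mod 3: f = (x^5 + x^4 + 2x^3 + x^2 + x + 1), pattern 5; mod 23: f = (x + 2)(x + 4)(x + 12)(x + 16)(x + 19), pattern 1+1+1+1+1. No other pattern occurs in this range, so the set of observed cycle types is {5, 1+1+1+1+1}. The candidates containing elements of all these cycle types are C_5 (5T1) of order 5, D_5 (5T2) of order 10, A_5 (5T4) of order 60; the others are excluded. The observed types are precisely the cycle types that occur in C_5 (5T1). Each of the other remaining candidates has further cycle types, and by the Chebotarev density theorem the matching factorization patterns would occur for a proportion of primes equal to their share of the group: D_5 (5T2) additionally contains elements of type 2+2+1 (5 of its 10 elements, about 50% of primes); A_5 (5T4) additionally contains elements of type 3+1+1, 2+2+1 (35 of its 60 elements, about 58% of primes). None of the 14 primes tested shows any such pattern (for each of these groups the chance of that is below 10^-4), which rules them out. Hence G = C_5 (5T1), of order 5.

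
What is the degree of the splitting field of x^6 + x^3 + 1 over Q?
The degree of the splitting field over Q equals the order of the Galois group, so first determine the group. The polynomial f is an irreducible sextic over Q, so G = Gal(f/Q) is one of the 16 transitive subgroups 6T1, ..., 6T16 of S_6. The discriminant of f is -19683, which is not a perfect square, so G is not contained in A_6. The transitive groups of degree 6 not contained in A_6 are: C_6 (6T1, order 6), S_3 (6T2, order 6), D_6 (6T3, order 12), C_3 x S_3 (6T5, order 18), A_4 x C_2 (6T6, order 24), S_4 (6T8, order 24), S_3 x S_3 (6T9, order 36), S_4 x C_2 (6T11, order 48), (S_3 x S_3) : C_2 (6T13, order 72), PGL(2,5) (6T14, order 120), S_6 (6T16, order 720). By Dedekind's theorem, for a prime p not dividing disc(f) the degrees of the irreducible factors of f mod p form the cycle type of an element of G. Factoring f modulo the 37 such primes p <= 163 (skipping 3, which divides the discriminant), each new pattern first appears at: mod 2: f = (x^6 + x^3 + 1), pattern 6; mod 7: f = (x^3 + 3)(x^3 + 5), pattern 3+3; mod 17: f = (x^2 + 3x + 1)(x^2 + 4x + 1)(x^2 + 10x + 1), pattern 2+2+2; mod 19: f = (x + 2)(x + 3)(x + 10)(x + 13)(x + 14)(x + 15), pattern 1+1+1+1+1+1. No other pattern occurs in this range, so the set of observed cycle types is {6, 3+3, 2+2+2, 1+1+1+1+1+1}. The candidates containing elements of all these cycle types are C_6 (6T1) of order 6, D_6 (6T3) of order 12, C_3 x S_3 (6T5) of order 18, A_4 x C_2 (6T6) of order 24, S_3 x S_3 (6T9) of order 36, S_4 x C_2 (6T11) of order 48, (S_3 x S_3) : C_2 (6T13) of order 72, PGL(2,5) (6T14) of order 120, S_6 (6T16) of order 720; the others are excluded. The observed types are precisely the cycle types that occur in C_6 (6T1). Each of the other remaining candidates has further cycle types, and by the Chebotarev density theorem the matching factorization patterns would occur for a proportion of primes equal to their share of the group: D_6 (6T3) additionally contains elements of type 2+2+1+1 (3 of its 12 elements, about 25% of primes); C_3 x S_3 (6T5) additionally contains elements of type 3+1+1+1 (4 of its 18 elements, about 22% of primes); A_4 x C_2 (6T6) additionally contains elements of type 2+2+1+1, 2+1+1+1+1 (6 of its 24 elements, about 25% of primes); S_3 x S_3 (6T9) additionally contains elements of type 3+1+1+1, 2+2+1+1 (13 of its 36 elements, about 36% of primes); S_4 x C_2 (6T11) additionally contains elements of type 4+2, 4+1+1, 2+2+1+1, 2+1+1+1+1 (24 of its 48 elements, about 50% of primes); (S_3 x S_3) : C_2 (6T13) additionally contains elements of type 4+2, 3+2+1, 3+1+1+1, 2+2+1+1, 2+1+1+1+1 (49 of its 72 elements, about 68% of primes); PGL(2,5) (6T14) additionally contains elements of type 5+1, 4+1+1, 2+2+1+1 (69 of its 120 elements, about 58% of primes); S_6 (6T16) additionally contains elements of type 5+1, 4+2, 4+1+1, 3+2+1, 3+1+1+1, 2+2+1+1, 2+1+1+1+1 (544 of its 720 elements, about 76% of primes). None of the 37 primes tested shows any such pattern (for each of these groups the chance of that is below 10^-4), which rules them out. Hence G = C_6 (6T1), of order 6. The Galois group C_6 (6T1) has order 6, so the splitting field has degree 6 over Q.

6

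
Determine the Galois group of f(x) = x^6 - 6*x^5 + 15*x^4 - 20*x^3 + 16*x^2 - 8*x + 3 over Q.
The polynomial f is an irreducible sextic over Q, so G = Gal(f/Q) is one of the 16 transitive subgroups 6T1, ..., 6T16 of S_6. The discriminant of f is -61504, which is not a perfect square, so G is not contained in A_6. The transitive groups of degree 6 not contained in A_6 are: C_6 (6T1, order 6), S_3 (6T2, order 6), D_6 (6T3, order 12), C_3 x S_3 (6T5, order 18), A_4 x C_2 (6T6, order 24), S_4 (6T8, order 24), S_3 x S_3 (6T9, order 36), S_4 x C_2 (6T11, order 48), (S_3 x S_3) : C_2 (6T13, order 72), PGL(2,5) (6T14, order 120), S_6 (6T16, order 720). By Dedekind's theorem, for a prime p not dividing disc(f) the degrees of the irreducible factors of f mod p form the cycle type of an element of G. Factoring f modulo the 17 such primes p <= 67 (skipping 2, 31, which divide the discriminant), each new pattern first appears at: mod 3: f = (x)(x + 1)(x^4 + 2x^3 + x^2 + 1), pattern 4+1+1; mod 5: f = (x^3 + 4x + 3)(x^3 + 4x^2 + x + 1), pattern 3+3; mod 7: f = (x^6 + x^5 + x^4 + x^3 + 2x^2 + 6x + 3), pattern 6; mod 11: f = (x^2 + 8x + 9)(x^2 + 9x + 10)(x^2 + 10x + 7), pattern 2+2+2; mod 13: f = (x^2 + 11x + 7)(x^4 + 9x^3 + 8x + 6), pattern 4+2; mod 37: f = (x + 4)(x + 31)(x^2 + 7x + 8)(x^2 + 26x + 26), pattern 2+2+1+1; mod 47: f = (x + 4)(x + 8)(x + 37)(x + 41)(x^2 + 45x + 13), pattern 2+1+1+1+1. No other pattern occurs in this range, so the set of observed cycle types is {4+1+1, 3+3, 6, 2+2+2, 4+2, 2+2+1+1, 2+1+1+1+1}. The candidates containing elements of all these cycle types are S_4 x C_2 (6T11) of order 48, S_6 (6T16) of order 720; the others are excluded. The observed types are precisely the cycle types that occur in S_4 x C_2 (6T11) (apart from the identity). Each of the other remaining candidates has further cycle types, and by the Chebotarev density theorem the matching factorization patterns would occur for a proportion of primes equal to their share of the group: S_6 (6T16) additionally contains elements of type 5+1, 3+2+1, 3+1+1+1 (304 of its 720 elements, about 42% of primes). None of the 17 primes tested shows any such pattern (for each of these groups the chance of that is below 10^-4), which rules them out. Hence G = S_4 x C_2 (6T11), of order 48.

S_4 x C_2 (also written S4xC2)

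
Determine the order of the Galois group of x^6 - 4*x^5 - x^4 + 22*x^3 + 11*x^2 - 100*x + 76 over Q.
The degree of the splitting field over Q equals the order of the Galois group, so first determine the group. The polynomial f is an irreducible sextic over Q, so G = Gal(f/Q) is one of the 16 transitive subgroups 6T1, ..., 6T16 of S_6. The discriminant of f is 90962560000 = 301600^2, a perfect square, so G is contained in A_6. The transitive groups of degree 6 contained in A_6 are: A_4 (6T4, order 12), S_4 (6T7, order 24), (C_3 x C_3) : C_4 (6T10, order 36), PSL(2,5) (6T12, order 60), A_6 (6T15, order 360). By Dedekind's theorem, for a prime p not dividing disc(f) the degrees of the irreducible factors of f mod p form the cycle type of an element of G. Factoring f modulo the 19 such primes p <= 83 (skipping 2, 5, 13, 29, which divide the discriminant), each new pattern first appears at: mod 3: f = (x^2 + 1)(x^4 + 2x^3 + x^2 + 2x + 1), pattern 4+2; mod 11: f = (x^3 + x^2 + 5x + 9)(x^3 + 6x^2 + 10x + 6), pattern 3+3; mod 19: f = (x)(x + 3)(x^2 + 15x + 13)(x^2 + 16x + 14), pattern 2+2+1+1; mod 61: f = (x + 29)(x + 36)(x + 46)(x^3 + 7x^2 + 7x + 26), pattern 3+1+1+1. No other pattern occurs in this range, so the set of observed cycle types is {4+2, 3+3, 2+2+1+1, 3+1+1+1}. The candidates containing elements of all these cycle types are (C_3 x C_3) : C_4 (6T10) of order 36, A_6 (6T15) of order 360; the others are excluded. The observed types are precisely the cycle types that occur in (C_3 x C_3) : C_4 (6T10) (apart from the identity). Each of the other remaining candidates has further cycle types, and by the Chebotarev density theorem the matching factorization patterns would occur for a proportion of primes equal to their share of the group: A_6 (6T15) additionally contains elements of type 5+1 (144 of its 360 elements, about 40% of primes). None of the 19 primes tested shows any such pattern (for each of these groups the chance of that is below 10^-4), which rules them out. Hence G = (C_3 x C_3) : C_4 (6T10), of order 36. The Galois group (C_3 x C_3) : C_4 (6T10) has order 36, so the splitting field has degree 36 over Q.

36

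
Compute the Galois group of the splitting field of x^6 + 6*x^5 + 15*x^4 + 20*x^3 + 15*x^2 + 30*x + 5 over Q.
The polynomial f is an irreducible sextic over Q, so G = Gal(f/Q) is one of the 16 transitive subgroups 6T1, ..., 6T16 of S_6. The discriminant of f is 746496000000 = 864000^2, a perfect square, so G is contained in A_6. The transitive groups of degree 6 contained in A_6 are: A_4 (6T4, order 12), S_4 (6T7, order 24), (C_3 x C_3) : C_4 (6T10, order 36), PSL(2,5) (6T12, order 60), A_6 (6T15, order 360). By Dedekind's theorem, for a prime p not dividing disc(f) the degrees of the irreducible factors of f mod p form the cycle type of an element of G. Factoring f modulo the 6 such primes p <= 23 (skipping 2, 3, 5, which divide the discriminant), each new pattern first appears at: mod 7: f = (x + 4)(x^5 + 2x^4 + 6x^2 + 5x + 3), pattern 5+1; mod 23: f = (x + 8)(x + 13)(x + 22)(x^3 + 9x^2 + 5x + 13), pattern 3+1+1+1. No other pattern occurs in this range, so the set of observed cycle types is {5+1, 3+1+1+1}. Among the candidates above, the only group containing elements of all these cycle types is A_6 (6T15) — each of A_4 (6T4), S_4 (6T7), (C_3 x C_3) : C_4 (6T10), PSL(2,5) (6T12) lacks at least one of them. Hence G = A_6 (6T15), of order 360.

A_6 (order 360)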